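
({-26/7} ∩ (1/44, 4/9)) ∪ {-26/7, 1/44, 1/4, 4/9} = {-26/7, 1/44, 1/4, 4/9}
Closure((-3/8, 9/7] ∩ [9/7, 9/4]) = {9/7}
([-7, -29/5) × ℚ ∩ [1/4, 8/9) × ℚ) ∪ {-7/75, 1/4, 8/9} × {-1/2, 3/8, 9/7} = {-7/75, 1/4, 8/9} × {-1/2, 3/8, 9/7}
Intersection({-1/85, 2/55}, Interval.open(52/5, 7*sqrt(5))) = EmptySet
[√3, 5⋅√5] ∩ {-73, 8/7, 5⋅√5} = {5⋅√5}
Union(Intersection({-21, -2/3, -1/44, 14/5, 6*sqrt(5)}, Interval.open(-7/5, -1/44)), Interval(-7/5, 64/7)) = Interval(-7/5, 64/7)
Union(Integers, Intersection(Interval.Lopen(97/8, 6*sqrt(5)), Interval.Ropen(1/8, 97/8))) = Integers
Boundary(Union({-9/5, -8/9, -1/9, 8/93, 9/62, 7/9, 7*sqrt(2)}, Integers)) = Union({-9/5, -8/9, -1/9, 8/93, 9/62, 7/9, 7*sqrt(2)}, Integers)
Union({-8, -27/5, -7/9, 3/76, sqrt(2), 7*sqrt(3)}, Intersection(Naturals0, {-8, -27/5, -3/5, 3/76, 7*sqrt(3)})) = {-8, -27/5, -7/9, 3/76, sqrt(2), 7*sqrt(3)}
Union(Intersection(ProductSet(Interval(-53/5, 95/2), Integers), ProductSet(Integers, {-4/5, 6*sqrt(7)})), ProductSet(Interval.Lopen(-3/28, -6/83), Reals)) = ProductSet(Interval.Lopen(-3/28, -6/83), Reals)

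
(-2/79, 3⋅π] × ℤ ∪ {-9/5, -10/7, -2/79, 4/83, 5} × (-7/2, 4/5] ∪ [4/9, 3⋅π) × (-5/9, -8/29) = ((-2/79, 3⋅π] × ℤ) ∪ ({-9/5, -10/7, -2/79, 4/83, 5} × (-7/2, 4/5]) ∪ ([4/9, 3⋅π) × (-5/9, -8/29))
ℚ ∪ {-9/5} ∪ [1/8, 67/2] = ℚ ∪ [1/8, 67/2]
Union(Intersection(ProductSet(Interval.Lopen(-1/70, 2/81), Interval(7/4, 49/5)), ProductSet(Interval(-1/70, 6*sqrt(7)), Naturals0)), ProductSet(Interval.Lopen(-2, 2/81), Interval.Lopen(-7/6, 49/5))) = ProductSet(Interval.Lopen(-2, 2/81), Interval.Lopen(-7/6, 49/5))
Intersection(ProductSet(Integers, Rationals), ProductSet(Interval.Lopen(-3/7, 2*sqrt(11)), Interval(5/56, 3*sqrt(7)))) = ProductSet(Range(0, 7, 1), Intersection(Interval(5/56, 3*sqrt(7)), Rationals))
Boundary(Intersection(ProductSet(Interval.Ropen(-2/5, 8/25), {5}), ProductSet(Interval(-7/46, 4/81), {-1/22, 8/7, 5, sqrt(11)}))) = ProductSet(Interval(-7/46, 4/81), {5})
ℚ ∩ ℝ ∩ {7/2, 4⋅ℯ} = {7/2}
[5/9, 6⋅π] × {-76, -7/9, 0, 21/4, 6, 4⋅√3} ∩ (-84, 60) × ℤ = [5/9, 6⋅π] × {-76, 0, 6}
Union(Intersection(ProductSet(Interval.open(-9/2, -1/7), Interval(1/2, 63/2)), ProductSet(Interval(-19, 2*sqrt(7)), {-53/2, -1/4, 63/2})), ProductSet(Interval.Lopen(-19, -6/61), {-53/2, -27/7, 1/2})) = Union(ProductSet(Interval.Lopen(-19, -6/61), {-53/2, -27/7, 1/2}), ProductSet(Interval.open(-9/2, -1/7), {63/2}))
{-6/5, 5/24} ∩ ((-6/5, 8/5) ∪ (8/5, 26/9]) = {5/24}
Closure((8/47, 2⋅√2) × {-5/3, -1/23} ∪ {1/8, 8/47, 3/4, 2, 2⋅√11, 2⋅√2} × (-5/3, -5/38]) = ([8/47, 2⋅√2] × {-5/3, -1/23}) ∪ ({1/8, 8/47, 3/4, 2, 2⋅√11, 2⋅√2} × [-5/3, -5/38])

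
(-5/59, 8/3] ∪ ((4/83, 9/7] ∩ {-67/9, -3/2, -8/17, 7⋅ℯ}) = (-5/59, 8/3]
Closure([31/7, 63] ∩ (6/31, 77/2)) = [31/7, 77/2]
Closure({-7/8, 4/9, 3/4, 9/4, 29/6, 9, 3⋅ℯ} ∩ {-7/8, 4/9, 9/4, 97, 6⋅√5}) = {-7/8, 4/9, 9/4}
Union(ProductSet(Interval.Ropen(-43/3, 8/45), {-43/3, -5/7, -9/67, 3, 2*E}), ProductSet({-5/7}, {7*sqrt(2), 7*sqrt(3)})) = Union(ProductSet({-5/7}, {7*sqrt(2), 7*sqrt(3)}), ProductSet(Interval.Ropen(-43/3, 8/45), {-43/3, -5/7, -9/67, 3, 2*E}))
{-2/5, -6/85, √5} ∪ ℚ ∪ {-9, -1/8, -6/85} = ℚ ∪ {√5}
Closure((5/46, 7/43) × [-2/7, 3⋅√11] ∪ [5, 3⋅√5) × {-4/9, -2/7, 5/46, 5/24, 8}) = ([5/46, 7/43] × [-2/7, 3⋅√11]) ∪ ([5, 3⋅√5] × {-4/9, -2/7, 5/46, 5/24, 8})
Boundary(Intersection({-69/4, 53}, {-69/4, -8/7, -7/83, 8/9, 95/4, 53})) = {-69/4, 53}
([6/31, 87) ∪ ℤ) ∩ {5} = {5}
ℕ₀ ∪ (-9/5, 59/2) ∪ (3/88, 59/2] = (-9/5, 59/2] ∪ ℕ₀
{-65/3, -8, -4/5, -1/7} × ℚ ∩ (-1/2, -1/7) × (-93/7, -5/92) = ∅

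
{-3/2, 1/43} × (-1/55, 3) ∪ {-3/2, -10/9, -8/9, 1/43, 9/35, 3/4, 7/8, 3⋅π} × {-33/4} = ({-3/2, 1/43} × (-1/55, 3)) ∪ ({-3/2, -10/9, -8/9, 1/43, 9/35, 3/4, 7/8, 3⋅π} × {-33/4})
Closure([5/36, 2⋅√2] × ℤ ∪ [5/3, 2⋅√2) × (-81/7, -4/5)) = ([5/36, 2⋅√2] × ℤ) ∪ ({5/3, 2⋅√2} × [-81/7, -4/5]) ∪ ([5/3, 2⋅√2] × {-81/7, -4/5}) ∪ ([5/3, 2⋅√2) × (-81/7, -4/5))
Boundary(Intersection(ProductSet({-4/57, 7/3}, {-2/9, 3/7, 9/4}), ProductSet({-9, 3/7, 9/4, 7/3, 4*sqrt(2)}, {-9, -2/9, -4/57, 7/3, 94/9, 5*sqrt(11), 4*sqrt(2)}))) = ProductSet({7/3}, {-2/9})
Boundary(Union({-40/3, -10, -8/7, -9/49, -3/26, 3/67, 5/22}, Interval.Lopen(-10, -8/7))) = {-40/3, -10, -8/7, -9/49, -3/26, 3/67, 5/22}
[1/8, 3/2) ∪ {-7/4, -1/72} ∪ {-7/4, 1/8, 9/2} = {-7/4, -1/72, 9/2} ∪ [1/8, 3/2)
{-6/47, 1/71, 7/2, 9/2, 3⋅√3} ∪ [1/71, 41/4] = {-6/47} ∪ [1/71, 41/4]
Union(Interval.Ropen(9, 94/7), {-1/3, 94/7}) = Union({-1/3}, Interval(9, 94/7))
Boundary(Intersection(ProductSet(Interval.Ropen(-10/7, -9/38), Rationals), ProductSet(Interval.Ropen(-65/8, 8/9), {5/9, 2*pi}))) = ProductSet(Interval(-10/7, -9/38), {5/9})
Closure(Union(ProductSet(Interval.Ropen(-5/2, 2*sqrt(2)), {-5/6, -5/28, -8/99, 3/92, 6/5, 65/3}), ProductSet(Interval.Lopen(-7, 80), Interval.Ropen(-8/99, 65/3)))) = Union(ProductSet({-7, 80}, Interval(-8/99, 65/3)), ProductSet(Interval(-7, 80), {-8/99, 65/3}), ProductSet(Interval.Lopen(-7, 80), Interval.Ropen(-8/99, 65/3)), ProductSet(Interval(-5/2, 2*sqrt(2)), {-5/6, -5/28, -8/99, 65/3}), ProductSet(Interval.Ropen(-5/2, 2*sqrt(2)), {-5/6, -5/28, -8/99, 3/92, 6/5, 65/3}))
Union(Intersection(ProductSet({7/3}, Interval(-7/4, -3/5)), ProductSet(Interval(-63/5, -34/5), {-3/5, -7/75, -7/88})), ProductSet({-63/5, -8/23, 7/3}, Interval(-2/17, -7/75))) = ProductSet({-63/5, -8/23, 7/3}, Interval(-2/17, -7/75))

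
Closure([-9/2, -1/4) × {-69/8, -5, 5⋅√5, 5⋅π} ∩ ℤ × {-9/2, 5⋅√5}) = {-4, -3, -2, -1} × {5⋅√5}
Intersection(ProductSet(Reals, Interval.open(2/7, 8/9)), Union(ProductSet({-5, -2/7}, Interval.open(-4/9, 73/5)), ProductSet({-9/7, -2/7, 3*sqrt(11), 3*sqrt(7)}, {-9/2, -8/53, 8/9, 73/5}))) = ProductSet({-5, -2/7}, Interval.open(2/7, 8/9))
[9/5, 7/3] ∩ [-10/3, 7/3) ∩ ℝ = [9/5, 7/3)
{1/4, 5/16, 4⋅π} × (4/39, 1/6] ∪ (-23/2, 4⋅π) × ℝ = ((-23/2, 4⋅π) × ℝ) ∪ ({1/4, 5/16, 4⋅π} × (4/39, 1/6])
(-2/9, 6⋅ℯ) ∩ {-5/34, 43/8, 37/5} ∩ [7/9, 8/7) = ∅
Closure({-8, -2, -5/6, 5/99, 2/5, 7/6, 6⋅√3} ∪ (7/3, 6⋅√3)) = {-8, -2, -5/6, 5/99, 2/5, 7/6} ∪ [7/3, 6⋅√3]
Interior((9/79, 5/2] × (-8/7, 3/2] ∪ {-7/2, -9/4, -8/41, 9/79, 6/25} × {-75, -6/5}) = (9/79, 5/2) × (-8/7, 3/2)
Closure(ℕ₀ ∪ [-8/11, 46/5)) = [-8/11, 46/5] ∪ ℕ₀ ∪ (ℕ₀ \ (-8/11, 46/5))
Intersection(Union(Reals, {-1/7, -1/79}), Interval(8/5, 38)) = Interval(8/5, 38)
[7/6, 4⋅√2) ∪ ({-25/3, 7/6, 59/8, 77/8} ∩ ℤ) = [7/6, 4⋅√2)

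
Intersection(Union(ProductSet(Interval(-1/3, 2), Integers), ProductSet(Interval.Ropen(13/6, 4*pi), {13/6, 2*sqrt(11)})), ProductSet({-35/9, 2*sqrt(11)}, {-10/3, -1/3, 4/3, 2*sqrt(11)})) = ProductSet({2*sqrt(11)}, {2*sqrt(11)})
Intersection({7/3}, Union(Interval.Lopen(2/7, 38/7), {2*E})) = {7/3}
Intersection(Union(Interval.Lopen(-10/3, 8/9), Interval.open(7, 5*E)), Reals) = Union(Interval.Lopen(-10/3, 8/9), Interval.open(7, 5*E))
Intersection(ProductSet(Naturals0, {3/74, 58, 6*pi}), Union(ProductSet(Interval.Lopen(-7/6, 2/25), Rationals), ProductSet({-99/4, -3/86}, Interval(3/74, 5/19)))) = ProductSet(Range(0, 1, 1), {3/74, 58})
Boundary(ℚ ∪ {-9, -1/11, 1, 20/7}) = ℝ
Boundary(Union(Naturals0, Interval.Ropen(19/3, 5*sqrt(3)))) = Union(Complement(Naturals0, Interval.open(19/3, 5*sqrt(3))), {19/3, 5*sqrt(3)})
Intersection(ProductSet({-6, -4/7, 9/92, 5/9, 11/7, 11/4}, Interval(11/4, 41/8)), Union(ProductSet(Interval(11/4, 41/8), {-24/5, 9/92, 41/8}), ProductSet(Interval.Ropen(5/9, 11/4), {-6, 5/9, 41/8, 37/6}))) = ProductSet({5/9, 11/7, 11/4}, {41/8})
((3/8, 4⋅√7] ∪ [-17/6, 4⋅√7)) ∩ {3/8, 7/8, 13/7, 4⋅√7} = {3/8, 7/8, 13/7, 4⋅√7}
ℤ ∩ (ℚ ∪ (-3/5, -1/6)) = ℤ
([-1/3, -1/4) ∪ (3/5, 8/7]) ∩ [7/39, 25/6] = (3/5, 8/7]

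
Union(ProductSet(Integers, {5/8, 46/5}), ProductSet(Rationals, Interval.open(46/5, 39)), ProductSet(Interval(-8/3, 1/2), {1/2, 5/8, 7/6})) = Union(ProductSet(Integers, {5/8, 46/5}), ProductSet(Interval(-8/3, 1/2), {1/2, 5/8, 7/6}), ProductSet(Rationals, Interval.open(46/5, 39)))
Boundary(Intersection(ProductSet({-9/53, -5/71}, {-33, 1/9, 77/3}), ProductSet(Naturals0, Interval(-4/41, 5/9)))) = EmptySet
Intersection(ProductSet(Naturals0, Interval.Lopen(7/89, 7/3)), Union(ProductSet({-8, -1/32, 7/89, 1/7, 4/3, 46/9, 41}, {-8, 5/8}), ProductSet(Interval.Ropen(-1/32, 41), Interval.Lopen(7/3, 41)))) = ProductSet({41}, {5/8})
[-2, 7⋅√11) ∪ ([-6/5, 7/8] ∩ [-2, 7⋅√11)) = [-2, 7⋅√11)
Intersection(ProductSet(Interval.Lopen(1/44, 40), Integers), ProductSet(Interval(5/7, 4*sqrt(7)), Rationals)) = ProductSet(Interval(5/7, 4*sqrt(7)), Integers)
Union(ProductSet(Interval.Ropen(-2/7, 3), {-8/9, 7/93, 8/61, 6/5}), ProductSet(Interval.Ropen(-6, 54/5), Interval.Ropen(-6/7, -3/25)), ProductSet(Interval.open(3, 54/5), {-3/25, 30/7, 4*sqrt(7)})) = Union(ProductSet(Interval.Ropen(-6, 54/5), Interval.Ropen(-6/7, -3/25)), ProductSet(Interval.Ropen(-2/7, 3), {-8/9, 7/93, 8/61, 6/5}), ProductSet(Interval.open(3, 54/5), {-3/25, 30/7, 4*sqrt(7)}))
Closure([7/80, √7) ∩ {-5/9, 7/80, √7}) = {7/80}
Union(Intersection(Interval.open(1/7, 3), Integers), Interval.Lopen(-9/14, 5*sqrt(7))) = Union(Interval.Lopen(-9/14, 5*sqrt(7)), Range(1, 3, 1))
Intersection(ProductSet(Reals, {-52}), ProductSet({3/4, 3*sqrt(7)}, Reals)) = ProductSet({3/4, 3*sqrt(7)}, {-52})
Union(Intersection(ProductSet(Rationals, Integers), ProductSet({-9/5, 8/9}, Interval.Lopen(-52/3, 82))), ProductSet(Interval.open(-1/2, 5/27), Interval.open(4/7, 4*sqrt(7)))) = Union(ProductSet({-9/5, 8/9}, Range(-17, 83, 1)), ProductSet(Interval.open(-1/2, 5/27), Interval.open(4/7, 4*sqrt(7))))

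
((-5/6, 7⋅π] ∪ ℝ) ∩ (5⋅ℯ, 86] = (5⋅ℯ, 86]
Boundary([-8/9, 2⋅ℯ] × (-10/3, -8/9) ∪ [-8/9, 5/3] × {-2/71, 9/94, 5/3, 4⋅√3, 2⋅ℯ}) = ({-8/9, 2⋅ℯ} × [-10/3, -8/9]) ∪ ([-8/9, 2⋅ℯ] × {-10/3, -8/9}) ∪ ([-8/9, 5/3] × {-2/71, 9/94, 5/3, 4⋅√3, 2⋅ℯ})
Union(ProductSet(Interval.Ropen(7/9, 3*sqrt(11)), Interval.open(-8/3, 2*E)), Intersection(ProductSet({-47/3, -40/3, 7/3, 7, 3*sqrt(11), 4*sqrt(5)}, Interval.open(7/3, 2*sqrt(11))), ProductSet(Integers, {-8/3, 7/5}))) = ProductSet(Interval.Ropen(7/9, 3*sqrt(11)), Interval.open(-8/3, 2*E))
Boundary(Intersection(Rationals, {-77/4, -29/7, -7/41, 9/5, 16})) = {-77/4, -29/7, -7/41, 9/5, 16}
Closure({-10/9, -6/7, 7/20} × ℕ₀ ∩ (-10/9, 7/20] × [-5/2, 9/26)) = {-6/7, 7/20} × {0}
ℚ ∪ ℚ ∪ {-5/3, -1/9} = ℚ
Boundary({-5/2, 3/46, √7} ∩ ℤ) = ∅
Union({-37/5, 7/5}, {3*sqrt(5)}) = {-37/5, 7/5, 3*sqrt(5)}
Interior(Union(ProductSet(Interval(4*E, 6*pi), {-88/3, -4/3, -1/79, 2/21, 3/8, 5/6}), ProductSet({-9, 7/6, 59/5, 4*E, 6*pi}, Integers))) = EmptySet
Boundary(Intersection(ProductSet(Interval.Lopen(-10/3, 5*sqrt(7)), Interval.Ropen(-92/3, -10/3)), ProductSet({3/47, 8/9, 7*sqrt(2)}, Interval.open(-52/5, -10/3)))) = ProductSet({3/47, 8/9, 7*sqrt(2)}, Interval(-52/5, -10/3))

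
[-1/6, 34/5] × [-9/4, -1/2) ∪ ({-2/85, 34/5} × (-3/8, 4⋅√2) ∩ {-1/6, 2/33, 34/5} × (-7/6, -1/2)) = [-1/6, 34/5] × [-9/4, -1/2)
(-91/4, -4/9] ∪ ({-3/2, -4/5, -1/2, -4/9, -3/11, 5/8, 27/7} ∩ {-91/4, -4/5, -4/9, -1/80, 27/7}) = (-91/4, -4/9] ∪ {27/7}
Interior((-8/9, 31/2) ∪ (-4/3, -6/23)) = (-4/3, 31/2)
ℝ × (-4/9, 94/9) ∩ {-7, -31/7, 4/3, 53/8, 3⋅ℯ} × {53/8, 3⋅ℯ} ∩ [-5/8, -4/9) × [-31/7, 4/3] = ∅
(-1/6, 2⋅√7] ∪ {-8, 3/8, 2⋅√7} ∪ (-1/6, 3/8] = {-8} ∪ (-1/6, 2⋅√7]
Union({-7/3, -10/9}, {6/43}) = {-7/3, -10/9, 6/43}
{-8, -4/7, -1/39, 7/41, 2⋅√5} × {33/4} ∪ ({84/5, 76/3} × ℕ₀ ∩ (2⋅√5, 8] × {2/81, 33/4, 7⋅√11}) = {-8, -4/7, -1/39, 7/41, 2⋅√5} × {33/4}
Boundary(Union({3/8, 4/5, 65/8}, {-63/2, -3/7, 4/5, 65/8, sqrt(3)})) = {-63/2, -3/7, 3/8, 4/5, 65/8, sqrt(3)}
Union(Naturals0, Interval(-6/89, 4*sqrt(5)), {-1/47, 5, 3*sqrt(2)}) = Union(Interval(-6/89, 4*sqrt(5)), Naturals0)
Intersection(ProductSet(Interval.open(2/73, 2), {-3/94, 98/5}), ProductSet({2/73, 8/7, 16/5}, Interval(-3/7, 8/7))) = ProductSet({8/7}, {-3/94})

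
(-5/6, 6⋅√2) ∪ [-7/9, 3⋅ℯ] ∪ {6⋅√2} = (-5/6, 6⋅√2]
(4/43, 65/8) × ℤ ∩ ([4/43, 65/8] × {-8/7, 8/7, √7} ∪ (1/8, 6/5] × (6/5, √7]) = (1/8, 6/5] × {2}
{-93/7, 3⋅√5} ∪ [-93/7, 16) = [-93/7, 16)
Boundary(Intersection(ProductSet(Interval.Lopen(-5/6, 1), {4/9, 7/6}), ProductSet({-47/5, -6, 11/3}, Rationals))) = EmptySet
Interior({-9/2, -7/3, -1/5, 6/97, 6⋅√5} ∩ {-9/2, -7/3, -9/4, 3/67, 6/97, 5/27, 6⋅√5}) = ∅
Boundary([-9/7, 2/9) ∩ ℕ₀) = {0}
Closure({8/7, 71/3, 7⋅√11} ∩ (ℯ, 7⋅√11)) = ∅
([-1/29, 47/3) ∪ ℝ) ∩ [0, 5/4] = [0, 5/4]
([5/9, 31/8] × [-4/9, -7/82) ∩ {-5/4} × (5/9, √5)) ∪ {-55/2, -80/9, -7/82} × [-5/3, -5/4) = {-55/2, -80/9, -7/82} × [-5/3, -5/4)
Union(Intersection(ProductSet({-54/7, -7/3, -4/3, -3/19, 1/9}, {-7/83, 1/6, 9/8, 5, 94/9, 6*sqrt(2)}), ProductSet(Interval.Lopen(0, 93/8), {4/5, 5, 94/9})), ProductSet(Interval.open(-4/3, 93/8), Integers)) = Union(ProductSet({1/9}, {5, 94/9}), ProductSet(Interval.open(-4/3, 93/8), Integers))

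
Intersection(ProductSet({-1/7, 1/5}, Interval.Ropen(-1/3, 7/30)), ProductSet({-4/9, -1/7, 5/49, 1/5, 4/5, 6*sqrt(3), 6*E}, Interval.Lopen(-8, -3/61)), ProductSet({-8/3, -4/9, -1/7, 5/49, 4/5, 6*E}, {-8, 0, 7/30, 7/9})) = EmptySet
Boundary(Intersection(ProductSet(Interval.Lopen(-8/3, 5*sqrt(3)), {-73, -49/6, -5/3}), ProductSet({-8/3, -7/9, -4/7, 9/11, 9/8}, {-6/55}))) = EmptySet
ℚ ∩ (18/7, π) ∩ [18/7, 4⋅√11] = ℚ ∩ (18/7, π)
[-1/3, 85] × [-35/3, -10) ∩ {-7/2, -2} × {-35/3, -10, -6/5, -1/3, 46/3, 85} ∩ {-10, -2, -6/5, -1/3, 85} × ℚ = ∅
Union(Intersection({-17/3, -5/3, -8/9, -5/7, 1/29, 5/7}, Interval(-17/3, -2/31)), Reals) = Reals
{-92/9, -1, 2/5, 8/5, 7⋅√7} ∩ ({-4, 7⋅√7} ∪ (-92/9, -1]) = {-1, 7⋅√7}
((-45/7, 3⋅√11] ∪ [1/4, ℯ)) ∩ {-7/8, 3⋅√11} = {-7/8, 3⋅√11}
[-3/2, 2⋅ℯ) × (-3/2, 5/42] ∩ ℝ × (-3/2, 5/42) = [-3/2, 2⋅ℯ) × (-3/2, 5/42)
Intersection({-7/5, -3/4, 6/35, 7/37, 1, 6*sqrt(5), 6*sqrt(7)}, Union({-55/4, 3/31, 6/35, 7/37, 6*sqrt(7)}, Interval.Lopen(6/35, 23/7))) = {6/35, 7/37, 1, 6*sqrt(7)}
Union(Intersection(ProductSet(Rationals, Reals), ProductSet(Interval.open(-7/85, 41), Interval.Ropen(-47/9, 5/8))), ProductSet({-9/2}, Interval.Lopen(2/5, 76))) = Union(ProductSet({-9/2}, Interval.Lopen(2/5, 76)), ProductSet(Intersection(Interval.open(-7/85, 41), Rationals), Interval.Ropen(-47/9, 5/8)))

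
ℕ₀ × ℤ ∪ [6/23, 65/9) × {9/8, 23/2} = (ℕ₀ × ℤ) ∪ ([6/23, 65/9) × {9/8, 23/2})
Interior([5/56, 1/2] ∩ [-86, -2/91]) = ∅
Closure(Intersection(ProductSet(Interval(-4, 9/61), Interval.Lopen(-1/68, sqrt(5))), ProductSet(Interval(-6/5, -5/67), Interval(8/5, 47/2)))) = ProductSet(Interval(-6/5, -5/67), Interval(8/5, sqrt(5)))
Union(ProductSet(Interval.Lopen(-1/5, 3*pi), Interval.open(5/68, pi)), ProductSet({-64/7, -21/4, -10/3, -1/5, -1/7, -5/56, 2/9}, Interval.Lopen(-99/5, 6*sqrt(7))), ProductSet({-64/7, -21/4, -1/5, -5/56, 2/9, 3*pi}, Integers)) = Union(ProductSet({-64/7, -21/4, -1/5, -5/56, 2/9, 3*pi}, Integers), ProductSet({-64/7, -21/4, -10/3, -1/5, -1/7, -5/56, 2/9}, Interval.Lopen(-99/5, 6*sqrt(7))), ProductSet(Interval.Lopen(-1/5, 3*pi), Interval.open(5/68, pi)))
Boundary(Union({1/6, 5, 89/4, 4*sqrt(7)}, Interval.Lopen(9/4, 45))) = {1/6, 9/4, 45}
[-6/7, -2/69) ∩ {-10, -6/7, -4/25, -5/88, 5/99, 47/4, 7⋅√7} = {-6/7, -4/25, -5/88}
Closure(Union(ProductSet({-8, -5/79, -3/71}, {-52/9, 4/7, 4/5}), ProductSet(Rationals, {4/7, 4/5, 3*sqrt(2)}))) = Union(ProductSet({-8, -5/79, -3/71}, {-52/9, 4/7, 4/5}), ProductSet(Reals, {4/7, 4/5, 3*sqrt(2)}))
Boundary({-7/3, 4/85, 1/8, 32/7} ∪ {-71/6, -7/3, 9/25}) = {-71/6, -7/3, 4/85, 1/8, 9/25, 32/7}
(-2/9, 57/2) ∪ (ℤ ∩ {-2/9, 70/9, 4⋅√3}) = (-2/9, 57/2)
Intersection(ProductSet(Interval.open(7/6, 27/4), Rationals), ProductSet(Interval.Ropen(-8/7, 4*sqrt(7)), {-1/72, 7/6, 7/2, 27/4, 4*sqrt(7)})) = ProductSet(Interval.open(7/6, 27/4), {-1/72, 7/6, 7/2, 27/4})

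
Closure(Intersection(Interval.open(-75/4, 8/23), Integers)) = Range(-18, 1, 1)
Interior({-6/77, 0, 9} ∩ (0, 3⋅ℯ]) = ∅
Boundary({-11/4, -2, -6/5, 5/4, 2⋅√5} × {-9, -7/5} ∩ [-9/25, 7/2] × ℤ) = {5/4} × {-9}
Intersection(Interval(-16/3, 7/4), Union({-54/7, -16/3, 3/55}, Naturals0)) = Union({-16/3, 3/55}, Range(0, 2, 1))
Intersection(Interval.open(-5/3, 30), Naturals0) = Range(0, 30, 1)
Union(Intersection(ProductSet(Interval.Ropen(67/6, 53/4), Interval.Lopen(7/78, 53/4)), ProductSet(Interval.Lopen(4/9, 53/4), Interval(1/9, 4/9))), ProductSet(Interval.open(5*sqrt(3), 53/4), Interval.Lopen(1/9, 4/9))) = Union(ProductSet(Interval.Ropen(67/6, 53/4), Interval(1/9, 4/9)), ProductSet(Interval.open(5*sqrt(3), 53/4), Interval.Lopen(1/9, 4/9)))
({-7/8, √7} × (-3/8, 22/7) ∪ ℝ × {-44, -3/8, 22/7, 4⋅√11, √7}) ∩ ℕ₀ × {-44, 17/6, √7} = ℕ₀ × {-44, √7}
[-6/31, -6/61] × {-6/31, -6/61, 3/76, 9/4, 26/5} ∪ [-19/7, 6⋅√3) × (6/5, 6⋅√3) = ([-6/31, -6/61] × {-6/31, -6/61, 3/76, 9/4, 26/5}) ∪ ([-19/7, 6⋅√3) × (6/5, 6⋅√3))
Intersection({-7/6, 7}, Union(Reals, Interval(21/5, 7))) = {-7/6, 7}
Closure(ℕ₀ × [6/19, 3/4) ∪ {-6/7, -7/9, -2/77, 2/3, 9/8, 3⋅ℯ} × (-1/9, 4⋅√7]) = (ℕ₀ × [6/19, 3/4]) ∪ ({-6/7, -7/9, -2/77, 2/3, 9/8, 3⋅ℯ} × [-1/9, 4⋅√7])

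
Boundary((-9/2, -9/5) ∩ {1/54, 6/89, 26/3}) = ∅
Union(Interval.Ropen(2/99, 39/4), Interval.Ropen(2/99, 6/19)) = Interval.Ropen(2/99, 39/4)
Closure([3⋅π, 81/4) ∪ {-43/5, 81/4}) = {-43/5} ∪ [3⋅π, 81/4]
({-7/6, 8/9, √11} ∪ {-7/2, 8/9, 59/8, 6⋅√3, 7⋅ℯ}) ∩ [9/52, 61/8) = {8/9, 59/8, √11}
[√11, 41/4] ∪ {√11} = [√11, 41/4]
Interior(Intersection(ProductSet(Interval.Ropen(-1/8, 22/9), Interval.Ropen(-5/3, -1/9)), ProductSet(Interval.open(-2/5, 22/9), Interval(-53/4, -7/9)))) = ProductSet(Interval.open(-1/8, 22/9), Interval.open(-5/3, -7/9))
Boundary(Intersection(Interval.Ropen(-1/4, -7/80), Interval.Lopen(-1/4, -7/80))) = {-1/4, -7/80}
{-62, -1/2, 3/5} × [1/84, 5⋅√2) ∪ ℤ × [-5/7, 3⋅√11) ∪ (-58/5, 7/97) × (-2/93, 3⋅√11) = (ℤ × [-5/7, 3⋅√11)) ∪ ({-62, -1/2, 3/5} × [1/84, 5⋅√2)) ∪ ((-58/5, 7/97) × (-2/93, 3⋅√11))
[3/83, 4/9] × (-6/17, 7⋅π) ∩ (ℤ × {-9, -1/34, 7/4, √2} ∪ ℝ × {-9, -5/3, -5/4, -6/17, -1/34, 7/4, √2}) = [3/83, 4/9] × {-1/34, 7/4, √2}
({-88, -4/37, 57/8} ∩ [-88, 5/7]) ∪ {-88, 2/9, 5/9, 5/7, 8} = {-88, -4/37, 2/9, 5/9, 5/7, 8}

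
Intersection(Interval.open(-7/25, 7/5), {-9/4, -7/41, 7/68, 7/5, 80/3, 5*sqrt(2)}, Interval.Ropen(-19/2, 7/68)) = {-7/41}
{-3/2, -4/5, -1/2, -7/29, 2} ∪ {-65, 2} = {-65, -3/2, -4/5, -1/2, -7/29, 2}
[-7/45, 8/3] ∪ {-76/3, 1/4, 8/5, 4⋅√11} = {-76/3, 4⋅√11} ∪ [-7/45, 8/3]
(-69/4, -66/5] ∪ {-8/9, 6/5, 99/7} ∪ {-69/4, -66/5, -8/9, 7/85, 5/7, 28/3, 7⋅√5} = [-69/4, -66/5] ∪ {-8/9, 7/85, 5/7, 6/5, 28/3, 99/7, 7⋅√5}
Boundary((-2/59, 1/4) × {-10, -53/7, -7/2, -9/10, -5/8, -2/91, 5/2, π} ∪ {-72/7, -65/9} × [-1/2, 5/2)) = ({-72/7, -65/9} × [-1/2, 5/2]) ∪ ([-2/59, 1/4] × {-10, -53/7, -7/2, -9/10, -5/8, -2/91, 5/2, π})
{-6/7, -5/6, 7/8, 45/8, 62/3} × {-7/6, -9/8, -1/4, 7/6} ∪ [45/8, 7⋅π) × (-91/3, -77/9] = ({-6/7, -5/6, 7/8, 45/8, 62/3} × {-7/6, -9/8, -1/4, 7/6}) ∪ ([45/8, 7⋅π) × (-91/3, -77/9])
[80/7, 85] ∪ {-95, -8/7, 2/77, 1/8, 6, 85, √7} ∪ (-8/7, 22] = {-95} ∪ [-8/7, 85]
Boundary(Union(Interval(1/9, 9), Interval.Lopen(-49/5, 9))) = {-49/5, 9}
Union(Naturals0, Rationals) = Rationals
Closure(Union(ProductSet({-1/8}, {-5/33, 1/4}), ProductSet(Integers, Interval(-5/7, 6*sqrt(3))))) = Union(ProductSet({-1/8}, {-5/33, 1/4}), ProductSet(Integers, Interval(-5/7, 6*sqrt(3))))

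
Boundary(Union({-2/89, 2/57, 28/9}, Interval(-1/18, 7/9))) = {-1/18, 7/9, 28/9}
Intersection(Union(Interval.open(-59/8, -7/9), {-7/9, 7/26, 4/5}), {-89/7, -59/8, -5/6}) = {-5/6}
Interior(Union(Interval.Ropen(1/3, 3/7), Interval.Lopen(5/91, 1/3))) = Interval.open(5/91, 3/7)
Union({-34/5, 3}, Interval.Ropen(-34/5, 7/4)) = Union({3}, Interval.Ropen(-34/5, 7/4))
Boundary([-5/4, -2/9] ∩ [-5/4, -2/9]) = {-5/4, -2/9}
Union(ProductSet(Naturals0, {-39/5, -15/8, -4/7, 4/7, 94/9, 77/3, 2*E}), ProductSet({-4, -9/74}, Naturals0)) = Union(ProductSet({-4, -9/74}, Naturals0), ProductSet(Naturals0, {-39/5, -15/8, -4/7, 4/7, 94/9, 77/3, 2*E}))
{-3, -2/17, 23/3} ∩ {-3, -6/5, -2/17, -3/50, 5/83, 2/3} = {-3, -2/17}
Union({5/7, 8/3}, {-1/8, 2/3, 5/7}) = {-1/8, 2/3, 5/7, 8/3}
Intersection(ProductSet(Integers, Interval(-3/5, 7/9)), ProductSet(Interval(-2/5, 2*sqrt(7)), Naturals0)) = ProductSet(Range(0, 6, 1), Range(0, 1, 1))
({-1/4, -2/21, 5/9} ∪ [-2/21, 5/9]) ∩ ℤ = {0}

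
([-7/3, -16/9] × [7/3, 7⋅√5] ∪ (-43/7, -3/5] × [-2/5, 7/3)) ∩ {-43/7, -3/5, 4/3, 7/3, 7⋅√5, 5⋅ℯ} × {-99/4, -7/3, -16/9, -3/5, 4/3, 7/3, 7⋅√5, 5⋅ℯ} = {-3/5} × {4/3}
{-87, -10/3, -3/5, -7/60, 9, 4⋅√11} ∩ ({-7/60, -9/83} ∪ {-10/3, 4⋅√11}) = {-10/3, -7/60, 4⋅√11}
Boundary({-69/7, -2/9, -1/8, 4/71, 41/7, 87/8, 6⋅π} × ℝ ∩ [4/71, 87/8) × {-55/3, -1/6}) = {4/71, 41/7} × {-55/3, -1/6}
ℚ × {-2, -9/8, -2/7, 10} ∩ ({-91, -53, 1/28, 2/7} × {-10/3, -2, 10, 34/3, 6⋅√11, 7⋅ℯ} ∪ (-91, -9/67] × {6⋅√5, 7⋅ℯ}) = {-91, -53, 1/28, 2/7} × {-2, 10}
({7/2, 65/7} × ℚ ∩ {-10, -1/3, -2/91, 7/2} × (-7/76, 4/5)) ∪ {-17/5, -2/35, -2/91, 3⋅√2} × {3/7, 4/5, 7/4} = ({7/2} × (ℚ ∩ (-7/76, 4/5))) ∪ ({-17/5, -2/35, -2/91, 3⋅√2} × {3/7, 4/5, 7/4})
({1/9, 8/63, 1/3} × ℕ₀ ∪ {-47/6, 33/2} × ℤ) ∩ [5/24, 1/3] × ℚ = {1/3} × ℕ₀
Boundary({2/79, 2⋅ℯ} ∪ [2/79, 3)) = {2/79, 3, 2⋅ℯ}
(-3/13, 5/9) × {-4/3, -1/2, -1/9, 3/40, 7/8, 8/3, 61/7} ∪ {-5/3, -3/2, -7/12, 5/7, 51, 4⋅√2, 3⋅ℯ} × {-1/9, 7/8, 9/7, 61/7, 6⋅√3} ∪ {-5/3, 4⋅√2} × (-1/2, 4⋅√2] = ((-3/13, 5/9) × {-4/3, -1/2, -1/9, 3/40, 7/8, 8/3, 61/7}) ∪ ({-5/3, 4⋅√2} × (-1/2, 4⋅√2]) ∪ ({-5/3, -3/2, -7/12, 5/7, 51, 4⋅√2, 3⋅ℯ} × {-1/9, 7/8, 9/7, 61/7, 6⋅√3})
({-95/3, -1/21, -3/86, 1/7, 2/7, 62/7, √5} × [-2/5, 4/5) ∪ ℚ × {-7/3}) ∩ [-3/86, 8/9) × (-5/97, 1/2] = {-3/86, 1/7, 2/7} × (-5/97, 1/2]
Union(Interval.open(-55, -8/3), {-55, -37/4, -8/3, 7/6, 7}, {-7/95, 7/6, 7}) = Union({-7/95, 7/6, 7}, Interval(-55, -8/3))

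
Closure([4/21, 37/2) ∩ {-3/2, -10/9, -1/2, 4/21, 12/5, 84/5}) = {4/21, 12/5, 84/5}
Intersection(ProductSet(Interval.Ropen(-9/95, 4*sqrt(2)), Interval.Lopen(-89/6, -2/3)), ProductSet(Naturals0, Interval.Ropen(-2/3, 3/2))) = ProductSet(Range(0, 6, 1), {-2/3})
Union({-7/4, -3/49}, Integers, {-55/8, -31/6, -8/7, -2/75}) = Union({-55/8, -31/6, -7/4, -8/7, -3/49, -2/75}, Integers)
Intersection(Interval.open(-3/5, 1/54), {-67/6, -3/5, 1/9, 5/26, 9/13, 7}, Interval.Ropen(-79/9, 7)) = EmptySet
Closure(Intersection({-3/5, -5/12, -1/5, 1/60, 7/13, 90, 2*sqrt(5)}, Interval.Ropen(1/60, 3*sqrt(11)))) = {1/60, 7/13, 2*sqrt(5)}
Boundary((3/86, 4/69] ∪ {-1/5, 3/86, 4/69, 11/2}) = {-1/5, 3/86, 4/69, 11/2}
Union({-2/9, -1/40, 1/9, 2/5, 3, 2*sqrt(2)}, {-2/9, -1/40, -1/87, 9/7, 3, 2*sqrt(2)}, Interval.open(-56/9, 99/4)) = Interval.open(-56/9, 99/4)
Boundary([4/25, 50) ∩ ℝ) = {4/25, 50}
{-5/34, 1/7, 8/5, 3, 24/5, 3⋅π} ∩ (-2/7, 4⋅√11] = {-5/34, 1/7, 8/5, 3, 24/5, 3⋅π}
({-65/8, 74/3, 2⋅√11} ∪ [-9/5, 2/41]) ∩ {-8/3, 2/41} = {2/41}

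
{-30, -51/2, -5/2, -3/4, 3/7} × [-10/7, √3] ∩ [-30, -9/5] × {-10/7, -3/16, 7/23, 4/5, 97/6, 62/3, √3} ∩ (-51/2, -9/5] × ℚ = {-5/2} × {-10/7, -3/16, 7/23, 4/5}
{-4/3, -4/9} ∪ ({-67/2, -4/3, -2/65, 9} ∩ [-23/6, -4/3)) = {-4/3, -4/9}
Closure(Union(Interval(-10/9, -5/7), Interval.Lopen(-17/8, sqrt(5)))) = Interval(-17/8, sqrt(5))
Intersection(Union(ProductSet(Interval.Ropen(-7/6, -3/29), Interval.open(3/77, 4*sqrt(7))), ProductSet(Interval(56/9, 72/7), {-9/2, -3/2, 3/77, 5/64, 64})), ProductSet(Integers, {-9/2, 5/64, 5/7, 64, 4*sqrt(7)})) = Union(ProductSet(Range(-1, 0, 1), {5/64, 5/7}), ProductSet(Range(7, 11, 1), {-9/2, 5/64, 64}))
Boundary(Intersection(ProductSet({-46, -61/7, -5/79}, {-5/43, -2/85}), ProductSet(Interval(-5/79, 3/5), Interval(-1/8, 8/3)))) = ProductSet({-5/79}, {-5/43, -2/85})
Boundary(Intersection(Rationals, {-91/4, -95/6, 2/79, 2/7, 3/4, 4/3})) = {-91/4, -95/6, 2/79, 2/7, 3/4, 4/3}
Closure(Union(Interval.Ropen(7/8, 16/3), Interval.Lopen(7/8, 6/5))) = Interval(7/8, 16/3)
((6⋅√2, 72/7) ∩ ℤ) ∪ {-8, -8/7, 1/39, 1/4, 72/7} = {-8, -8/7, 1/39, 1/4, 72/7} ∪ {9, 10}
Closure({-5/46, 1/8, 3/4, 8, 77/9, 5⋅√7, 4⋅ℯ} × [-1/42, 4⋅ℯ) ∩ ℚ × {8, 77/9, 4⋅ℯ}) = {-5/46, 1/8, 3/4, 8, 77/9} × {8, 77/9}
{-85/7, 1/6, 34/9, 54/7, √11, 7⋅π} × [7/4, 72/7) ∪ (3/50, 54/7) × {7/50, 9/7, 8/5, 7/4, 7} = ((3/50, 54/7) × {7/50, 9/7, 8/5, 7/4, 7}) ∪ ({-85/7, 1/6, 34/9, 54/7, √11, 7⋅π} × [7/4, 72/7))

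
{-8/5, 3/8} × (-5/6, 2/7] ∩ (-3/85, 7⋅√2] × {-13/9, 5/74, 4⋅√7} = {3/8} × {5/74}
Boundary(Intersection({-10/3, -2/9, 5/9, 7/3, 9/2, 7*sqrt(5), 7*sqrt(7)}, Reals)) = {-10/3, -2/9, 5/9, 7/3, 9/2, 7*sqrt(5), 7*sqrt(7)}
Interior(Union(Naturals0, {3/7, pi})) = EmptySet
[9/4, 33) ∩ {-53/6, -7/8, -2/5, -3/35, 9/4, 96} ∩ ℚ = {9/4}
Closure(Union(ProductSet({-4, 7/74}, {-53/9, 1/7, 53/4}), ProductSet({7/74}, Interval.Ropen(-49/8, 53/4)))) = Union(ProductSet({7/74}, Interval(-49/8, 53/4)), ProductSet({-4, 7/74}, {-53/9, 1/7, 53/4}))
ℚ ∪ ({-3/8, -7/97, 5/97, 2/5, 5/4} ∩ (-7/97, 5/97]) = ℚ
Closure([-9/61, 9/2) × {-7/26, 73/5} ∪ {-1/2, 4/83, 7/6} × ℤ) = ({-1/2, 4/83, 7/6} × ℤ) ∪ ([-9/61, 9/2] × {-7/26, 73/5})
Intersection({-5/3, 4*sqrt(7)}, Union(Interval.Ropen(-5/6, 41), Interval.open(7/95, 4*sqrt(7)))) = {4*sqrt(7)}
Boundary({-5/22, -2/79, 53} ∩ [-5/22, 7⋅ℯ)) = {-5/22, -2/79}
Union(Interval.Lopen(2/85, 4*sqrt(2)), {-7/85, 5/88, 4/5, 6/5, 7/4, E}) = Union({-7/85}, Interval.Lopen(2/85, 4*sqrt(2)))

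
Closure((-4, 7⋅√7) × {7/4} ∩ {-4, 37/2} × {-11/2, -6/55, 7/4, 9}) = {37/2} × {7/4}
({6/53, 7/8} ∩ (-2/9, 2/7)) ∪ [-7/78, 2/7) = [-7/78, 2/7)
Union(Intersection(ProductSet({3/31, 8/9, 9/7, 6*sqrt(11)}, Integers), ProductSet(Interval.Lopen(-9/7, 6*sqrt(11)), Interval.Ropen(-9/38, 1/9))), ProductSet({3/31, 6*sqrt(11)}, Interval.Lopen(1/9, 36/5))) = Union(ProductSet({3/31, 6*sqrt(11)}, Interval.Lopen(1/9, 36/5)), ProductSet({3/31, 8/9, 9/7, 6*sqrt(11)}, Range(0, 1, 1)))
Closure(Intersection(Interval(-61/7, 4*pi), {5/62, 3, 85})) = {5/62, 3}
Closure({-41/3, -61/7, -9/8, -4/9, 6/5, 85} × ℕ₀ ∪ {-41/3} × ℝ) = ({-41/3} × ℝ) ∪ ({-41/3, -61/7, -9/8, -4/9, 6/5, 85} × ℕ₀)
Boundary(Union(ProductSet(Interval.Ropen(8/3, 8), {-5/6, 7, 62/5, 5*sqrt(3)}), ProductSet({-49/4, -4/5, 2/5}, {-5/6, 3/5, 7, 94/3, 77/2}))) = Union(ProductSet({-49/4, -4/5, 2/5}, {-5/6, 3/5, 7, 94/3, 77/2}), ProductSet(Interval(8/3, 8), {-5/6, 7, 62/5, 5*sqrt(3)}))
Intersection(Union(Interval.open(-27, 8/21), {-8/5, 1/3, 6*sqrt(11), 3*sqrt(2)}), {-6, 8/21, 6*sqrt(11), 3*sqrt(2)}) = {-6, 6*sqrt(11), 3*sqrt(2)}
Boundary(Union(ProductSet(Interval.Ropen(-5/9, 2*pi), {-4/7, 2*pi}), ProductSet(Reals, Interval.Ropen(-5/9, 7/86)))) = Union(ProductSet(Interval(-5/9, 2*pi), {-4/7, 2*pi}), ProductSet(Reals, {-5/9, 7/86}))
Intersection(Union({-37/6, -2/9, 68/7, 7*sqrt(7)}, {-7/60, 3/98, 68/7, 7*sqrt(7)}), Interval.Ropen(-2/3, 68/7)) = {-2/9, -7/60, 3/98}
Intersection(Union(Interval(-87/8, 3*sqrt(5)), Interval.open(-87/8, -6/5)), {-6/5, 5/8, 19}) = {-6/5, 5/8}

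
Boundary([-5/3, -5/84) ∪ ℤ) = {-5/3, -5/84} ∪ (ℤ \ (-5/3, -5/84))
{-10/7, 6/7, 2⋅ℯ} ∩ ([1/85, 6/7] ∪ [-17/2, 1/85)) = {-10/7, 6/7}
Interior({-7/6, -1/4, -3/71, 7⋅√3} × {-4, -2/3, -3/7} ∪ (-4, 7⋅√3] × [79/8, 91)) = (-4, 7⋅√3) × (79/8, 91)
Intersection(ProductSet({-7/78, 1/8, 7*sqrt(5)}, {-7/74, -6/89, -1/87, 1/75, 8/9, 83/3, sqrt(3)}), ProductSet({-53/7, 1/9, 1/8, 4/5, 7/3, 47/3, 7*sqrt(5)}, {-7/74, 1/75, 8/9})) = ProductSet({1/8, 7*sqrt(5)}, {-7/74, 1/75, 8/9})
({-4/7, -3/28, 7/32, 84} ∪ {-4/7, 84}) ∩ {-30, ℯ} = ∅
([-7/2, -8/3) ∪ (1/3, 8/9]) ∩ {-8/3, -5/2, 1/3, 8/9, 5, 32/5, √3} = {8/9}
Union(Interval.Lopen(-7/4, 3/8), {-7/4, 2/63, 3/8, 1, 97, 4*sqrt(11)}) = Union({1, 97, 4*sqrt(11)}, Interval(-7/4, 3/8))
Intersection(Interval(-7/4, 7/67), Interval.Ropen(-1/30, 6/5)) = Interval(-1/30, 7/67)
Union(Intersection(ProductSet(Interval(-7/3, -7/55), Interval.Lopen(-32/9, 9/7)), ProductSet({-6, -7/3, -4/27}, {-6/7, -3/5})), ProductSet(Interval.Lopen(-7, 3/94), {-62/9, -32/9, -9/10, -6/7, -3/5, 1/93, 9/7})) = ProductSet(Interval.Lopen(-7, 3/94), {-62/9, -32/9, -9/10, -6/7, -3/5, 1/93, 9/7})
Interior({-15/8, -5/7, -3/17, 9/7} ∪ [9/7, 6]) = (9/7, 6)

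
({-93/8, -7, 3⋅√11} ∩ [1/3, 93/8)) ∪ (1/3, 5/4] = (1/3, 5/4] ∪ {3⋅√11}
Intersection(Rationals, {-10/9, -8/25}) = {-10/9, -8/25}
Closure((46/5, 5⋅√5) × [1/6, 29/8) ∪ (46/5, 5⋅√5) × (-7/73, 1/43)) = ([46/5, 5⋅√5] × {-7/73, 1/43, 1/6, 29/8}) ∪ ({46/5, 5⋅√5} × ([-7/73, 1/43] ∪ [1/6, 29/8])) ∪ ((46/5, 5⋅√5) × ((-7/73, 1/43) ∪ [1/6, 29/8)))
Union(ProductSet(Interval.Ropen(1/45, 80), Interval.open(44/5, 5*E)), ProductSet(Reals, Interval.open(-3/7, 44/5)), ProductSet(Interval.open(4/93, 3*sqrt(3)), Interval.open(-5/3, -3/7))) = Union(ProductSet(Interval.Ropen(1/45, 80), Interval.open(44/5, 5*E)), ProductSet(Interval.open(4/93, 3*sqrt(3)), Interval.open(-5/3, -3/7)), ProductSet(Reals, Interval.open(-3/7, 44/5)))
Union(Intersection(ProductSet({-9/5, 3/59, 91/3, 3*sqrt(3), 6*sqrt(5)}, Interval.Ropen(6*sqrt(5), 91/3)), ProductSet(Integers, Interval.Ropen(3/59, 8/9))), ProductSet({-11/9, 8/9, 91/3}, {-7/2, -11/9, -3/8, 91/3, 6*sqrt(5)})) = ProductSet({-11/9, 8/9, 91/3}, {-7/2, -11/9, -3/8, 91/3, 6*sqrt(5)})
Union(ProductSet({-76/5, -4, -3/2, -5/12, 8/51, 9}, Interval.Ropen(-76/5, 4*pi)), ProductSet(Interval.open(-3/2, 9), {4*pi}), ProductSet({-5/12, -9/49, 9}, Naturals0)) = Union(ProductSet({-5/12, -9/49, 9}, Naturals0), ProductSet({-76/5, -4, -3/2, -5/12, 8/51, 9}, Interval.Ropen(-76/5, 4*pi)), ProductSet(Interval.open(-3/2, 9), {4*pi}))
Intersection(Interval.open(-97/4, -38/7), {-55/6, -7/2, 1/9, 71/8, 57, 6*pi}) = {-55/6}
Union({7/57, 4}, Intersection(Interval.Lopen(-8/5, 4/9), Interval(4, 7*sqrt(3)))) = {7/57, 4}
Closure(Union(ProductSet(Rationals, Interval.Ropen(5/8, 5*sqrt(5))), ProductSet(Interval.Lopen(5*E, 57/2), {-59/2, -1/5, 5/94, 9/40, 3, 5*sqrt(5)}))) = Union(ProductSet(Interval(5*E, 57/2), {-59/2, -1/5, 5/94, 9/40, 3, 5*sqrt(5)}), ProductSet(Reals, Interval(5/8, 5*sqrt(5))))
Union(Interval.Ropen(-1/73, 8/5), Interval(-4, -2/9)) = Union(Interval(-4, -2/9), Interval.Ropen(-1/73, 8/5))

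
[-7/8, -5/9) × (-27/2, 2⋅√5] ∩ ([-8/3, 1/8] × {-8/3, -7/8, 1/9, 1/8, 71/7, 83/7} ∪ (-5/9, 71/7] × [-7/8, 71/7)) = [-7/8, -5/9) × {-8/3, -7/8, 1/9, 1/8}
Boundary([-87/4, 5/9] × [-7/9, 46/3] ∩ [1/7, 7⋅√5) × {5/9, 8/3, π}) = [1/7, 5/9] × {5/9, 8/3, π}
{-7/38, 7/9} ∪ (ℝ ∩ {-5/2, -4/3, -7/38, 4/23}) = {-5/2, -4/3, -7/38, 4/23, 7/9}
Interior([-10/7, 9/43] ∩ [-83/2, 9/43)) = (-10/7, 9/43)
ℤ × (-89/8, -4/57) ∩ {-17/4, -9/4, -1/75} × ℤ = ∅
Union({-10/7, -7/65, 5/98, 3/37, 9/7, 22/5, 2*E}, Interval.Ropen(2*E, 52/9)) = Union({-10/7, -7/65, 5/98, 3/37, 9/7, 22/5}, Interval.Ropen(2*E, 52/9))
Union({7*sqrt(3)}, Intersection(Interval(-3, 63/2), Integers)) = Union({7*sqrt(3)}, Range(-3, 32, 1))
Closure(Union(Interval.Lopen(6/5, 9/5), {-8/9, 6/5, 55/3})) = Union({-8/9, 55/3}, Interval(6/5, 9/5))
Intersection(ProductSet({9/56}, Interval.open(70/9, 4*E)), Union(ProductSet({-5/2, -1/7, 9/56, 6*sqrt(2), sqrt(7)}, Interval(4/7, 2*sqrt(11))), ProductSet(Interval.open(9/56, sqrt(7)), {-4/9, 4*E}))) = EmptySet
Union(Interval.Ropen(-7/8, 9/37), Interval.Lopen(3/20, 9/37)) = Interval(-7/8, 9/37)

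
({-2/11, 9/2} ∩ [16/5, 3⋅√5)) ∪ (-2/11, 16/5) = (-2/11, 16/5) ∪ {9/2}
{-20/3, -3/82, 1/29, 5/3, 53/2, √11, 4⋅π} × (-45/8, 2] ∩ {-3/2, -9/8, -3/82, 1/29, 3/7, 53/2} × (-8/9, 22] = {-3/82, 1/29, 53/2} × (-8/9, 2]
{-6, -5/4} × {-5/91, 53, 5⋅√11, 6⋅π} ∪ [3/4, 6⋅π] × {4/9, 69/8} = ([3/4, 6⋅π] × {4/9, 69/8}) ∪ ({-6, -5/4} × {-5/91, 53, 5⋅√11, 6⋅π})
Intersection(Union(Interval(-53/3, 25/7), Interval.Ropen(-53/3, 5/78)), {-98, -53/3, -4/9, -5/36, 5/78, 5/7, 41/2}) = {-53/3, -4/9, -5/36, 5/78, 5/7}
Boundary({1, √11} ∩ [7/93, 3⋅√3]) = {1, √11}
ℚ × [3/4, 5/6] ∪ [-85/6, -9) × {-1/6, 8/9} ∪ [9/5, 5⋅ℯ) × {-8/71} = (ℚ × [3/4, 5/6]) ∪ ([-85/6, -9) × {-1/6, 8/9}) ∪ ([9/5, 5⋅ℯ) × {-8/71})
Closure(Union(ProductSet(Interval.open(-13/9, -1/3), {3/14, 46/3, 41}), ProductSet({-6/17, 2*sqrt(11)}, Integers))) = Union(ProductSet({-6/17, 2*sqrt(11)}, Integers), ProductSet(Interval(-13/9, -1/3), {3/14, 46/3, 41}))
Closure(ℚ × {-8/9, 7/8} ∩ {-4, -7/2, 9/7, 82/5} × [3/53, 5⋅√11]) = {-4, -7/2, 9/7, 82/5} × {7/8}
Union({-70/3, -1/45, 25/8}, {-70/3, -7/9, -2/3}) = {-70/3, -7/9, -2/3, -1/45, 25/8}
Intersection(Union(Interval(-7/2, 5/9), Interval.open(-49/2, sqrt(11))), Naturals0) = Range(0, 4, 1)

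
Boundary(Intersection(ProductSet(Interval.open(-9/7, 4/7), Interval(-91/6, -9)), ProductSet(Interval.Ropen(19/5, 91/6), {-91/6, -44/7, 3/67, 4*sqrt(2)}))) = EmptySet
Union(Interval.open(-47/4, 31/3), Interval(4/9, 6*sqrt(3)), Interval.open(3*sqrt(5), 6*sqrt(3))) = Interval.Lopen(-47/4, 6*sqrt(3))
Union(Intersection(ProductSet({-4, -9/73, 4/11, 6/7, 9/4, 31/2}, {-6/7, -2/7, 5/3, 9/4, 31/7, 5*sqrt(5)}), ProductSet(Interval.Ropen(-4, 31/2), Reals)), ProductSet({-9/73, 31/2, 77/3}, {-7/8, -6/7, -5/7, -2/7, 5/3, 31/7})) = Union(ProductSet({-9/73, 31/2, 77/3}, {-7/8, -6/7, -5/7, -2/7, 5/3, 31/7}), ProductSet({-4, -9/73, 4/11, 6/7, 9/4}, {-6/7, -2/7, 5/3, 9/4, 31/7, 5*sqrt(5)}))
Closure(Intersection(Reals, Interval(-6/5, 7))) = Interval(-6/5, 7)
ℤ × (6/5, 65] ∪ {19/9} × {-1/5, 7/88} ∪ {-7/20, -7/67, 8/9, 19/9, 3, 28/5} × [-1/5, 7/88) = ({19/9} × {-1/5, 7/88}) ∪ (ℤ × (6/5, 65]) ∪ ({-7/20, -7/67, 8/9, 19/9, 3, 28/5} × [-1/5, 7/88))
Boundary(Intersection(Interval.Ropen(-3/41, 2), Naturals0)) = Range(0, 2, 1)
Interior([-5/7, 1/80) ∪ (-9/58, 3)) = (-5/7, 3)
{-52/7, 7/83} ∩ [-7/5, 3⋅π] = {7/83}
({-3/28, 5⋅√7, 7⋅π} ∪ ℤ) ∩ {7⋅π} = {7⋅π}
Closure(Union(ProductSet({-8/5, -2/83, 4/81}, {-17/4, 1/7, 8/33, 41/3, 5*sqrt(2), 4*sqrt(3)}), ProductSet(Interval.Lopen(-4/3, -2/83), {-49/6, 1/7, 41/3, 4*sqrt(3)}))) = Union(ProductSet({-8/5, -2/83, 4/81}, {-17/4, 1/7, 8/33, 41/3, 5*sqrt(2), 4*sqrt(3)}), ProductSet(Interval(-4/3, -2/83), {-49/6, 1/7, 41/3, 4*sqrt(3)}))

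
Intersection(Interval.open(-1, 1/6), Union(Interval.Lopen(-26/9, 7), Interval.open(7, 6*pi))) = Interval.open(-1, 1/6)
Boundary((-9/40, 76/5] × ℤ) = [-9/40, 76/5] × ℤ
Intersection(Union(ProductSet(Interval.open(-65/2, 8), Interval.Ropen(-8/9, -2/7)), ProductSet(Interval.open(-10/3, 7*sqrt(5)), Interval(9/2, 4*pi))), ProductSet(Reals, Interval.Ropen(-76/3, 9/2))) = ProductSet(Interval.open(-65/2, 8), Interval.Ropen(-8/9, -2/7))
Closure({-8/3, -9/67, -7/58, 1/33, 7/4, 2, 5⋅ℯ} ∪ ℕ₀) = {-8/3, -9/67, -7/58, 1/33, 7/4, 5⋅ℯ} ∪ ℕ₀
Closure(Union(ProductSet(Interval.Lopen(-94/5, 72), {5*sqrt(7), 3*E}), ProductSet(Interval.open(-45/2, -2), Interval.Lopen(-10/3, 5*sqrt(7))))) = Union(ProductSet({-45/2, -2}, Interval(-10/3, 5*sqrt(7))), ProductSet(Interval(-45/2, -2), {-10/3, 5*sqrt(7)}), ProductSet(Interval.open(-45/2, -2), Interval.Lopen(-10/3, 5*sqrt(7))), ProductSet(Interval(-94/5, 72), {5*sqrt(7)}), ProductSet(Interval.Lopen(-94/5, 72), {5*sqrt(7), 3*E}))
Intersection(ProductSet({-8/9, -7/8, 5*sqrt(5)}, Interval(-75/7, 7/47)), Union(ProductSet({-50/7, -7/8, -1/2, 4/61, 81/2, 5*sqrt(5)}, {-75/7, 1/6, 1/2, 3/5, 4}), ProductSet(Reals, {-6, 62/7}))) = Union(ProductSet({-7/8, 5*sqrt(5)}, {-75/7}), ProductSet({-8/9, -7/8, 5*sqrt(5)}, {-6}))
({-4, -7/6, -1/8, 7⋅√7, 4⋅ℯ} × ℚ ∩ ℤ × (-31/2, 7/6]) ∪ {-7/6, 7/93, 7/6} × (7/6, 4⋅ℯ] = ({-4} × (ℚ ∩ (-31/2, 7/6])) ∪ ({-7/6, 7/93, 7/6} × (7/6, 4⋅ℯ])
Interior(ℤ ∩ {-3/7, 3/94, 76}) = ∅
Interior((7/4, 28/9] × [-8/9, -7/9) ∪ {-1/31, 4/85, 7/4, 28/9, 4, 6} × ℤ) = (7/4, 28/9) × ((-8/9, -7/9) ∪ ((-8/9, -7/9) \ ℤ))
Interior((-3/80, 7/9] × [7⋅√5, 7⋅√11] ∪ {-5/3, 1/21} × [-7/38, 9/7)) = (-3/80, 7/9) × (7⋅√5, 7⋅√11)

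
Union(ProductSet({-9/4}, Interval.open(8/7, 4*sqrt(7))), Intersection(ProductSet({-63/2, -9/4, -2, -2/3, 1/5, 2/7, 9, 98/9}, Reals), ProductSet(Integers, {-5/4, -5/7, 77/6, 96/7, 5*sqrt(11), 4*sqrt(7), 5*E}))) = Union(ProductSet({-9/4}, Interval.open(8/7, 4*sqrt(7))), ProductSet({-2, 9}, {-5/4, -5/7, 77/6, 96/7, 5*sqrt(11), 4*sqrt(7), 5*E}))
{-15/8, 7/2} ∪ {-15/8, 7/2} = {-15/8, 7/2}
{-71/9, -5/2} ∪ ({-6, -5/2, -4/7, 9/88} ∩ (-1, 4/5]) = {-71/9, -5/2, -4/7, 9/88}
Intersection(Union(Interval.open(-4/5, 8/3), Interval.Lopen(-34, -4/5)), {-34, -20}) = {-20}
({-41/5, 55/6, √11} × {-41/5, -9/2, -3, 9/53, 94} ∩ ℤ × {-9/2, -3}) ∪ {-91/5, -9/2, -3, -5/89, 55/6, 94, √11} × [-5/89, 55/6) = {-91/5, -9/2, -3, -5/89, 55/6, 94, √11} × [-5/89, 55/6)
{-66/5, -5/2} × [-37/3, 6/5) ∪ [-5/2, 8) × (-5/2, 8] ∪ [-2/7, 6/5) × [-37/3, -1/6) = ({-66/5, -5/2} × [-37/3, 6/5)) ∪ ([-5/2, 8) × (-5/2, 8]) ∪ ([-2/7, 6/5) × [-37/3, -1/6))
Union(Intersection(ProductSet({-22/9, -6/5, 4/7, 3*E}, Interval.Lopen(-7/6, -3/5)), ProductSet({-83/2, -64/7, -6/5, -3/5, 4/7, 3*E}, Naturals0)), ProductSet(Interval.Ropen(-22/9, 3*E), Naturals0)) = ProductSet(Interval.Ropen(-22/9, 3*E), Naturals0)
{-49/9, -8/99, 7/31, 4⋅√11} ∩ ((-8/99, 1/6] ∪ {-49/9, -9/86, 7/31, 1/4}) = {-49/9, 7/31}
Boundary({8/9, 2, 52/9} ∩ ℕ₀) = {2}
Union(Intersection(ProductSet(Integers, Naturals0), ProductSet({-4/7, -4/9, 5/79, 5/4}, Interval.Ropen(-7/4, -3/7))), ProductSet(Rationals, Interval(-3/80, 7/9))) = ProductSet(Rationals, Interval(-3/80, 7/9))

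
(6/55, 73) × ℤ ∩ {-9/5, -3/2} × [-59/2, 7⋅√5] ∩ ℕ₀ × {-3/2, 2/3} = ∅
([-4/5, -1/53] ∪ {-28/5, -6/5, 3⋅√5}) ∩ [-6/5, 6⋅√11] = {-6/5, 3⋅√5} ∪ [-4/5, -1/53]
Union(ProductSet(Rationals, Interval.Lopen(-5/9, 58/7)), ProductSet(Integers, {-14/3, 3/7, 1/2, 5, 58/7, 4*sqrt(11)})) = Union(ProductSet(Integers, {-14/3, 3/7, 1/2, 5, 58/7, 4*sqrt(11)}), ProductSet(Rationals, Interval.Lopen(-5/9, 58/7)))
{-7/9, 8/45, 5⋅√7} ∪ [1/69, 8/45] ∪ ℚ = ℚ ∪ [1/69, 8/45] ∪ {5⋅√7}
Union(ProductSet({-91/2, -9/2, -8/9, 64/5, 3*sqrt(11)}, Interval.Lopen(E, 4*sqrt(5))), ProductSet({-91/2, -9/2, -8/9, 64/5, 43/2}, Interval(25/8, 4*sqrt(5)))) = Union(ProductSet({-91/2, -9/2, -8/9, 64/5, 43/2}, Interval(25/8, 4*sqrt(5))), ProductSet({-91/2, -9/2, -8/9, 64/5, 3*sqrt(11)}, Interval.Lopen(E, 4*sqrt(5))))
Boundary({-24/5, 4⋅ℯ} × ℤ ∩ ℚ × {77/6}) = ∅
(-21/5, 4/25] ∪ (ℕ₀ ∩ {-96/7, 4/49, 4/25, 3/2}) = (-21/5, 4/25]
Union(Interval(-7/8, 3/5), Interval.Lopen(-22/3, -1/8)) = Interval.Lopen(-22/3, 3/5)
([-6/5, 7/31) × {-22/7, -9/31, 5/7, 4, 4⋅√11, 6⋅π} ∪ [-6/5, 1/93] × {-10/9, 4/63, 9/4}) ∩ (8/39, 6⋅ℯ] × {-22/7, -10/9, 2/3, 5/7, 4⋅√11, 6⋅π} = (8/39, 7/31) × {-22/7, 5/7, 4⋅√11, 6⋅π}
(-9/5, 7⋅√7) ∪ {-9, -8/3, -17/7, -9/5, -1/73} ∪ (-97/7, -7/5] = (-97/7, 7⋅√7)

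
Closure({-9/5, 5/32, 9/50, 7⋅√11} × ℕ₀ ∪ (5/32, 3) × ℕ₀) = ({-9/5, 7⋅√11} ∪ [5/32, 3]) × ℕ₀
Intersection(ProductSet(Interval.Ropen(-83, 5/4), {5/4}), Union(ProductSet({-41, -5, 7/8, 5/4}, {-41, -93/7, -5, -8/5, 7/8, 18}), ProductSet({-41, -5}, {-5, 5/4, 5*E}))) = ProductSet({-41, -5}, {5/4})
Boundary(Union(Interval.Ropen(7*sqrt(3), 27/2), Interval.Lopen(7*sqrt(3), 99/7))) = {99/7, 7*sqrt(3)}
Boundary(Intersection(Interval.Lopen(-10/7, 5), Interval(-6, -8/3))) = EmptySet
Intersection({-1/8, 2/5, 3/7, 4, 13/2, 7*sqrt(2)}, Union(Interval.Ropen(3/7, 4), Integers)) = {3/7, 4}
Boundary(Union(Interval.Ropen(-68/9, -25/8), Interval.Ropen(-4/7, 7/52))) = {-68/9, -25/8, -4/7, 7/52}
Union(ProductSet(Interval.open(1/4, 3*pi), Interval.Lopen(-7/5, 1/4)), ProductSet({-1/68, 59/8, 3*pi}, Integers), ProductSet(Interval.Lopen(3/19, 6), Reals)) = Union(ProductSet({-1/68, 59/8, 3*pi}, Integers), ProductSet(Interval.Lopen(3/19, 6), Reals), ProductSet(Interval.open(1/4, 3*pi), Interval.Lopen(-7/5, 1/4)))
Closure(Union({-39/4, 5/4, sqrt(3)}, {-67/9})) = {-39/4, -67/9, 5/4, sqrt(3)}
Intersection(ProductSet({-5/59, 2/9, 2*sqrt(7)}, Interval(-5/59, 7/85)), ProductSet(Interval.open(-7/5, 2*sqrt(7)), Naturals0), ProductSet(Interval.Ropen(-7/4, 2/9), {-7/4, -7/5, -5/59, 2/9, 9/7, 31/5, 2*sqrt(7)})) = EmptySet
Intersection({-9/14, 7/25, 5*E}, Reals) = {-9/14, 7/25, 5*E}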